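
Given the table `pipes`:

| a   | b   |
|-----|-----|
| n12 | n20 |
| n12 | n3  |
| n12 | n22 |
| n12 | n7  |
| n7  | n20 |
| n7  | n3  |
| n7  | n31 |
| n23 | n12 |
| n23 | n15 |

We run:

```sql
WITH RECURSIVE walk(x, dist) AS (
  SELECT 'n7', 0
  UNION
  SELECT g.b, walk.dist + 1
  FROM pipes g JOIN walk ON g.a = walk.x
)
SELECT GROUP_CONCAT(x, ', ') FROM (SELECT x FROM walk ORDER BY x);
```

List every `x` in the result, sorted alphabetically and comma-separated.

Base: (n7, dist=0).
Iteration 1: edges from {n7} -> (n20, dist=1), (n3, dist=1), (n31, dist=1).
Iteration 2: no outgoing edges from {n20,n3,n31}; recursion stops.

n20, n3, n31, n7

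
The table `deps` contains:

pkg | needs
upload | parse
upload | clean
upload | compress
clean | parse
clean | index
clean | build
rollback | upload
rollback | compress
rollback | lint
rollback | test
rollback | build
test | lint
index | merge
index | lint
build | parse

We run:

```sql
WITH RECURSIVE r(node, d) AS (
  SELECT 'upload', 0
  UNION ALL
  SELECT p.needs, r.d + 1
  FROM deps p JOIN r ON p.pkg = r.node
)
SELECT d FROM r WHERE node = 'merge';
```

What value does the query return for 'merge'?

Base: (upload, d=0).
Iteration 1: edges from {upload} -> (clean, d=1), (compress, d=1), (parse, d=1).
Iteration 2: edges from {clean,compress,parse} -> (build, d=2), (index, d=2), (parse, d=2).
Iteration 3: edges from {build,index,parse} -> (lint, d=3), (merge, d=3), (parse, d=3).
Iteration 4: no outgoing edges from {lint,merge,parse}; recursion stops.

3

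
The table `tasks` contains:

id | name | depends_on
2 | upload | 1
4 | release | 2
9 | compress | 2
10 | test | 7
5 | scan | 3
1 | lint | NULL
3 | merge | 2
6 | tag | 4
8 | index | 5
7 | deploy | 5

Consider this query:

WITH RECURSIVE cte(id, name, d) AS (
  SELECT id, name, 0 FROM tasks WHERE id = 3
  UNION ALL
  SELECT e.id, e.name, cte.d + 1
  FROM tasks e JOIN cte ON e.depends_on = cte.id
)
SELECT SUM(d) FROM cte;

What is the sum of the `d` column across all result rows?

8

Base: id=3 (merge) at d 0.
Iteration 1: rows with depends_on in {3} -> scan (id 5, d 1).
Iteration 2: rows with depends_on in {5} -> deploy (id 7, d 2), index (id 8, d 2).
Iteration 3: rows with depends_on in {7,8} -> test (id 10, d 3).
Iteration 4: no rows with depends_on in {10}; recursion stops.
SUM(d) = 0 + 1 + 2 + 2 + 3 = 8.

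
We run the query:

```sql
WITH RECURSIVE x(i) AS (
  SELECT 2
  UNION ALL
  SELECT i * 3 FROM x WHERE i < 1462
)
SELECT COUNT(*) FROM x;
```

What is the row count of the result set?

Base: i=2.
Iteration 1: 2 < 1462 holds -> i = 2 * 3 = 6.
Iteration 2: 6 < 1462 holds -> i = 6 * 3 = 18.
Iteration 3: 18 < 1462 holds -> i = 18 * 3 = 54.
Iteration 4: 54 < 1462 holds -> i = 54 * 3 = 162.
Iteration 5: 162 < 1462 holds -> i = 162 * 3 = 486.
Iteration 6: 486 < 1462 holds -> i = 486 * 3 = 1458.
Iteration 7: 1458 < 1462 holds -> i = 1458 * 3 = 4374.
Iteration 8: 4374 < 1462 fails; recursion stops.
Total rows emitted: 8.

8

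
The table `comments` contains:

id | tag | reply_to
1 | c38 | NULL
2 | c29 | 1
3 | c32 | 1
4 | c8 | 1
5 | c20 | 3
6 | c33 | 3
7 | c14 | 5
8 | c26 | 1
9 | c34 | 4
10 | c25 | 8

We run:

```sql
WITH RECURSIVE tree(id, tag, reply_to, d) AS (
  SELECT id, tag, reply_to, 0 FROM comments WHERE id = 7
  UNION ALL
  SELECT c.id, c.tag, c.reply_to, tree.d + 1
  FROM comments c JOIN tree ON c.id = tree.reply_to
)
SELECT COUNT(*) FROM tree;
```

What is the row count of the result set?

4

Base: id=7 (c14), reply_to=5, d 0.
Iteration 1: join on id=5 -> c20 (id 5, reply_to=3, d 1).
Iteration 2: join on id=3 -> c32 (id 3, reply_to=1, d 2).
Iteration 3: join on id=1 -> c38 (id 1, reply_to=NULL, d 3).
Iteration 4: reply_to is NULL; no match; recursion stops.
Total rows emitted: 4.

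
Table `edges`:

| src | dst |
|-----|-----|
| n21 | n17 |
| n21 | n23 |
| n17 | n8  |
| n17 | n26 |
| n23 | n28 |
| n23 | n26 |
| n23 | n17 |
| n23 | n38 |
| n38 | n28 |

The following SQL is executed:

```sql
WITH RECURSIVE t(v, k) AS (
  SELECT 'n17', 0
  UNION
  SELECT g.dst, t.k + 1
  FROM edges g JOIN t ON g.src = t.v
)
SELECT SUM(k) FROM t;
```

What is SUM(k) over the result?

Base: (n17, k=0).
Iteration 1: edges from {n17} -> (n26, k=1), (n8, k=1).
Iteration 2: no outgoing edges from {n26,n8}; recursion stops.
SUM(k) = 0 + 1 + 1 = 2.

2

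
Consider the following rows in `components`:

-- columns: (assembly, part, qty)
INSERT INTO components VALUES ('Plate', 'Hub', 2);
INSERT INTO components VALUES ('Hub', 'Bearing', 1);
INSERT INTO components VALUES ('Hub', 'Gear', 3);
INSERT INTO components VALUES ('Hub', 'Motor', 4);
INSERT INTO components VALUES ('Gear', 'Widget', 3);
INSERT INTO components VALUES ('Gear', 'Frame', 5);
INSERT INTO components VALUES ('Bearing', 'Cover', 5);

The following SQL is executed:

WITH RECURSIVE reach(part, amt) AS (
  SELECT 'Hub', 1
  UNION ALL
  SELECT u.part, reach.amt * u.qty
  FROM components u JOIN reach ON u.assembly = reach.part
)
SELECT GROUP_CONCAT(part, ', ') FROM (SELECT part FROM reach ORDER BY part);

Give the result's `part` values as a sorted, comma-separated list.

Bearing, Cover, Frame, Gear, Hub, Motor, Widget

Base: (Hub, amt=1).
Iteration 1: components of {Hub} -> Bearing = 1*1 = 1, Gear = 1*3 = 3, Motor = 1*4 = 4.
Iteration 2: components of {Bearing,Gear,Motor} -> Cover = 1*5 = 5, Frame = 3*5 = 15, Widget = 3*3 = 9.
Iteration 3: no further components; recursion stops.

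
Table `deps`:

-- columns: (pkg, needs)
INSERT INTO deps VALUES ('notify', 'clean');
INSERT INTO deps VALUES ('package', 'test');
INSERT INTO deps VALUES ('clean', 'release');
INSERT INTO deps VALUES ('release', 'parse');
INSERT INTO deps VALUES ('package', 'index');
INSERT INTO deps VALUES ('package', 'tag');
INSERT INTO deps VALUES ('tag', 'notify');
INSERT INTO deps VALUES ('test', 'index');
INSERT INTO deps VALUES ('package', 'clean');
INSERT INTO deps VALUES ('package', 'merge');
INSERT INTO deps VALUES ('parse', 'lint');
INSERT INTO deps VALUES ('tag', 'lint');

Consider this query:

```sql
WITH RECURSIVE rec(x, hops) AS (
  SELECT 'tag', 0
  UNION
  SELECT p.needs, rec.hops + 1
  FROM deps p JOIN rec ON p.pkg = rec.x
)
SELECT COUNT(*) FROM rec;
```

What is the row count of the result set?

7

Base: (tag, hops=0).
Iteration 1: edges from {tag} -> (lint, hops=1), (notify, hops=1).
Iteration 2: edges from {lint,notify} -> (clean, hops=2).
Iteration 3: edges from {clean} -> (release, hops=3).
Iteration 4: edges from {release} -> (parse, hops=4).
Iteration 5: edges from {parse} -> (lint, hops=5).
Iteration 6: no outgoing edges from {lint}; recursion stops.
Total rows emitted: 7.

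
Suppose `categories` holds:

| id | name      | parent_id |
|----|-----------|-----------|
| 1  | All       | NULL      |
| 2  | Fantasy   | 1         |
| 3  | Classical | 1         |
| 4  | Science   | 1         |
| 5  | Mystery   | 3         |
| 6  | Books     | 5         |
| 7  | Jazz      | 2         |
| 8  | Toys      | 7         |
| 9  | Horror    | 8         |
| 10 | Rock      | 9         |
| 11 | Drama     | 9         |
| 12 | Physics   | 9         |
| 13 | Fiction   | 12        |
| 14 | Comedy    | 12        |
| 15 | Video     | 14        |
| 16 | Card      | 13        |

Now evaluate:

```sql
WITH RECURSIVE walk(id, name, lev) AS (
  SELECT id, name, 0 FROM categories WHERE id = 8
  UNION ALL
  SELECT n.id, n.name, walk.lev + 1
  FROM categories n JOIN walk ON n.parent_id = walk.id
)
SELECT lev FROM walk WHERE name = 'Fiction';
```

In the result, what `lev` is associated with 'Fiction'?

Base: id=8 (Toys) at lev 0.
Iteration 1: rows with parent_id in {8} -> Horror (id 9, lev 1).
Iteration 2: rows with parent_id in {9} -> Rock (id 10, lev 2), Drama (id 11, lev 2), Physics (id 12, lev 2).
Iteration 3: rows with parent_id in {10,11,12} -> Fiction (id 13, lev 3), Comedy (id 14, lev 3).
Iteration 4: rows with parent_id in {13,14} -> Video (id 15, lev 4), Card (id 16, lev 4).
Iteration 5: no rows with parent_id in {15,16}; recursion stops.

3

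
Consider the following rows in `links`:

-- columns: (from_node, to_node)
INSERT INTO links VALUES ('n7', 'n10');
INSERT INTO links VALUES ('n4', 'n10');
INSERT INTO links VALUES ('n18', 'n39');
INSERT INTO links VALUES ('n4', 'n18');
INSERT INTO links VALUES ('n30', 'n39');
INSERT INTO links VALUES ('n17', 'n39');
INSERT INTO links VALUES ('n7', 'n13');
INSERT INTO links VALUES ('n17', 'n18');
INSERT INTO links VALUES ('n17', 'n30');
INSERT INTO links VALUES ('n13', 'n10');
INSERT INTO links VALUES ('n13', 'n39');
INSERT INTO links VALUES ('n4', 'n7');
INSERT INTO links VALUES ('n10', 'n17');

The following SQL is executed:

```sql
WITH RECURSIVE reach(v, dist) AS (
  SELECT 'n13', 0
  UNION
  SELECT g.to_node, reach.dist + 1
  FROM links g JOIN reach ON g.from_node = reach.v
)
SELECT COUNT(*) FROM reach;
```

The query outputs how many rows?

Base: (n13, dist=0).
Iteration 1: edges from {n13} -> (n10, dist=1), (n39, dist=1).
Iteration 2: edges from {n10,n39} -> (n17, dist=2).
Iteration 3: edges from {n17} -> (n18, dist=3), (n30, dist=3), (n39, dist=3).
Iteration 4: edges from {n18,n30,n39} -> (n39, dist=4). [UNION drops 1 duplicate row(s)]
Iteration 5: no outgoing edges from {n39}; recursion stops.
Total rows emitted: 8.

8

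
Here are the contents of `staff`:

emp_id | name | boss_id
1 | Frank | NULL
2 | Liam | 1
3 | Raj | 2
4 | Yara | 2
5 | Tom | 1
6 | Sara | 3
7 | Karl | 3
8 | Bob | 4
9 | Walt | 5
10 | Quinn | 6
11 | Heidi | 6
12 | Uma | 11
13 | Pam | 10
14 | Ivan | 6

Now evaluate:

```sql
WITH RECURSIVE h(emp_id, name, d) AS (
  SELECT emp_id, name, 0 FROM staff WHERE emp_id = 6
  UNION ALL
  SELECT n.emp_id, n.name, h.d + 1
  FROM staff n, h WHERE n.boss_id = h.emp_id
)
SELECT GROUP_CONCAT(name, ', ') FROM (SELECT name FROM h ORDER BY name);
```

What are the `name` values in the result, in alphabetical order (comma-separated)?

Base: emp_id=6 (Sara) at d 0.
Iteration 1: rows with boss_id in {6} -> Quinn (id 10, d 1), Heidi (id 11, d 1), Ivan (id 14, d 1).
Iteration 2: rows with boss_id in {10,11,14} -> Uma (id 12, d 2), Pam (id 13, d 2).
Iteration 3: no rows with boss_id in {12,13}; recursion stops.

Heidi, Ivan, Pam, Quinn, Sara, Uma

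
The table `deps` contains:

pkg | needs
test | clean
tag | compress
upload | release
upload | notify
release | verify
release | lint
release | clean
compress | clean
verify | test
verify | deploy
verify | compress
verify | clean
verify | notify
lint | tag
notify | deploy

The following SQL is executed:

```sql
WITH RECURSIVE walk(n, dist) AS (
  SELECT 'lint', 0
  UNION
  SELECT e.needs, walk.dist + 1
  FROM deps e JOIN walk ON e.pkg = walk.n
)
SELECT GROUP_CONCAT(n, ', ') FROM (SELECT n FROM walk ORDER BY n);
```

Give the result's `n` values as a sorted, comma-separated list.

clean, compress, lint, tag

Base: (lint, dist=0).
Iteration 1: edges from {lint} -> (tag, dist=1).
Iteration 2: edges from {tag} -> (compress, dist=2).
Iteration 3: edges from {compress} -> (clean, dist=3).
Iteration 4: no outgoing edges from {clean}; recursion stops.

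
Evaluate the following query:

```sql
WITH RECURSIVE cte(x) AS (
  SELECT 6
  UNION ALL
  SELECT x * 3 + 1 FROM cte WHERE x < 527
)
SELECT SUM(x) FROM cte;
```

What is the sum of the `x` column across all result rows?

Base: x=6.
Iteration 1: 6 < 527 holds -> x = 6 * 3 + 1 = 19.
Iteration 2: 19 < 527 holds -> x = 19 * 3 + 1 = 58.
Iteration 3: 58 < 527 holds -> x = 58 * 3 + 1 = 175.
Iteration 4: 175 < 527 holds -> x = 175 * 3 + 1 = 526.
Iteration 5: 526 < 527 holds -> x = 526 * 3 + 1 = 1579.
Iteration 6: 1579 < 527 fails; recursion stops.
SUM(x) = 6 + 19 + 58 + 175 + 526 + 1579 = 2363.

2363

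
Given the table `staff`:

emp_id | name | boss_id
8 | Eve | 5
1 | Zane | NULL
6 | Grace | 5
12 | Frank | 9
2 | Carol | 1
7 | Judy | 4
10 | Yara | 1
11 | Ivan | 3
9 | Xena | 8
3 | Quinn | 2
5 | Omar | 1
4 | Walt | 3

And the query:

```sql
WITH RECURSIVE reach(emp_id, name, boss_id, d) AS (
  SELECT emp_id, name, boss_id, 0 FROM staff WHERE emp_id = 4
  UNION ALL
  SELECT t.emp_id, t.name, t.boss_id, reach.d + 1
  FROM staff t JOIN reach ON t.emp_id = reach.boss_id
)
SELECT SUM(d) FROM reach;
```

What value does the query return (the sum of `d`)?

6

Base: emp_id=4 (Walt), boss_id=3, d 0.
Iteration 1: join on emp_id=3 -> Quinn (id 3, boss_id=2, d 1).
Iteration 2: join on emp_id=2 -> Carol (id 2, boss_id=1, d 2).
Iteration 3: join on emp_id=1 -> Zane (id 1, boss_id=NULL, d 3).
Iteration 4: boss_id is NULL; no match; recursion stops.
SUM(d) = 0 + 1 + 2 + 3 = 6.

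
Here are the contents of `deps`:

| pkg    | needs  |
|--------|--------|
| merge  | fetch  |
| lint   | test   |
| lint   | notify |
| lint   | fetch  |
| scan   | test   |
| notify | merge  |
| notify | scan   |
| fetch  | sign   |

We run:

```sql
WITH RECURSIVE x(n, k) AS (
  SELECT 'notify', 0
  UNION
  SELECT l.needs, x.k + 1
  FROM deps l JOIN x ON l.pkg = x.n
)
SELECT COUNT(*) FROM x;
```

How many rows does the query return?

Base: (notify, k=0).
Iteration 1: edges from {notify} -> (merge, k=1), (scan, k=1).
Iteration 2: edges from {merge,scan} -> (fetch, k=2), (test, k=2).
Iteration 3: edges from {fetch,test} -> (sign, k=3).
Iteration 4: no outgoing edges from {sign}; recursion stops.
Total rows emitted: 6.

6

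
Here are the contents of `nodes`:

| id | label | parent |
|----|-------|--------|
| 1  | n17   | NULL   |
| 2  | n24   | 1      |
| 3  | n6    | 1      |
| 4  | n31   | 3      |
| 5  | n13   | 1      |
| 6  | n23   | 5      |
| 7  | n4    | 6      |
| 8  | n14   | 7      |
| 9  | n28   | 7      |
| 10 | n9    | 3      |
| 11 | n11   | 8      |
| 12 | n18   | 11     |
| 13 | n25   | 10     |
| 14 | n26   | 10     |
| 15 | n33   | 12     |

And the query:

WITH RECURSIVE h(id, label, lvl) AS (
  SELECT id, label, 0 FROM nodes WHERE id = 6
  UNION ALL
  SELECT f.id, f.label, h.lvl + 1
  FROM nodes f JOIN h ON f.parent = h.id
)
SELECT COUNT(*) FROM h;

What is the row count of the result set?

Base: id=6 (n23) at lvl 0.
Iteration 1: rows with parent in {6} -> n4 (id 7, lvl 1).
Iteration 2: rows with parent in {7} -> n14 (id 8, lvl 2), n28 (id 9, lvl 2).
Iteration 3: rows with parent in {8,9} -> n11 (id 11, lvl 3).
Iteration 4: rows with parent in {11} -> n18 (id 12, lvl 4).
Iteration 5: rows with parent in {12} -> n33 (id 15, lvl 5).
Iteration 6: no rows with parent in {15}; recursion stops.
Total rows emitted: 7.

7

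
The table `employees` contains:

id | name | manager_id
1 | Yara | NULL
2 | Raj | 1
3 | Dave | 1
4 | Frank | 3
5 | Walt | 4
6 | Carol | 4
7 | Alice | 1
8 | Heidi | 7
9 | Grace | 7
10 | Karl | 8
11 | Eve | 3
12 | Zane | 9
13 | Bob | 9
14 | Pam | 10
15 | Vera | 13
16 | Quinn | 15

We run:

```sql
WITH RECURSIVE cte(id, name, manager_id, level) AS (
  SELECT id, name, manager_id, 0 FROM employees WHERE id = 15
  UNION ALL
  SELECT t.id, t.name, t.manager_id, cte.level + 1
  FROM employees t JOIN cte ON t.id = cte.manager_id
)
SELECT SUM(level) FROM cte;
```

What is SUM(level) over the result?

10

Base: id=15 (Vera), manager_id=13, level 0.
Iteration 1: join on id=13 -> Bob (id 13, manager_id=9, level 1).
Iteration 2: join on id=9 -> Grace (id 9, manager_id=7, level 2).
Iteration 3: join on id=7 -> Alice (id 7, manager_id=1, level 3).
Iteration 4: join on id=1 -> Yara (id 1, manager_id=NULL, level 4).
Iteration 5: manager_id is NULL; no match; recursion stops.
SUM(level) = 0 + 1 + 2 + 3 + 4 = 10.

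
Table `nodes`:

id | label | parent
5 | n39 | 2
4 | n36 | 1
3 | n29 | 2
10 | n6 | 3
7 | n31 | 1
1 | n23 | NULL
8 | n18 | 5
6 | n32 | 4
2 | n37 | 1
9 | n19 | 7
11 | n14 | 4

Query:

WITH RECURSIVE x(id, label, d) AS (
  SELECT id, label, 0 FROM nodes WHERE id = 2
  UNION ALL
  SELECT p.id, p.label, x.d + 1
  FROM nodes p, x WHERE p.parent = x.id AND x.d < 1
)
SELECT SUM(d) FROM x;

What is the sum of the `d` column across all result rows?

Base: id=2 (n37) at d 0.
Iteration 1: rows with parent in {2} -> n29 (id 3, d 1), n39 (id 5, d 1).
Iteration 2: d < 1 fails for all current rows; recursion stops.
SUM(d) = 0 + 1 + 1 = 2.

2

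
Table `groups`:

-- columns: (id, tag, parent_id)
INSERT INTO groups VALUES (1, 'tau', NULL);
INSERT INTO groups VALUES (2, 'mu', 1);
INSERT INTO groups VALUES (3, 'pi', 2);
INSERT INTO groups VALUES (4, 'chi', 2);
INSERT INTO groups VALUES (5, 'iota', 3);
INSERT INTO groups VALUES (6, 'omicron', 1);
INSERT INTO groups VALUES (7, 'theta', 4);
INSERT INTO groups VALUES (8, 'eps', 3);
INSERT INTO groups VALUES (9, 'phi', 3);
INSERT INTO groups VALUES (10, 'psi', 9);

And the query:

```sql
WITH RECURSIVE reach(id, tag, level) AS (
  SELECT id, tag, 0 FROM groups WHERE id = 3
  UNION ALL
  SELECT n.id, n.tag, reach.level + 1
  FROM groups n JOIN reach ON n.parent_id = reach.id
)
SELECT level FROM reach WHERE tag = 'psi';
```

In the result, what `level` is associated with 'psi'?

Base: id=3 (pi) at level 0.
Iteration 1: rows with parent_id in {3} -> iota (id 5, level 1), eps (id 8, level 1), phi (id 9, level 1).
Iteration 2: rows with parent_id in {5,8,9} -> psi (id 10, level 2).
Iteration 3: no rows with parent_id in {10}; recursion stops.

2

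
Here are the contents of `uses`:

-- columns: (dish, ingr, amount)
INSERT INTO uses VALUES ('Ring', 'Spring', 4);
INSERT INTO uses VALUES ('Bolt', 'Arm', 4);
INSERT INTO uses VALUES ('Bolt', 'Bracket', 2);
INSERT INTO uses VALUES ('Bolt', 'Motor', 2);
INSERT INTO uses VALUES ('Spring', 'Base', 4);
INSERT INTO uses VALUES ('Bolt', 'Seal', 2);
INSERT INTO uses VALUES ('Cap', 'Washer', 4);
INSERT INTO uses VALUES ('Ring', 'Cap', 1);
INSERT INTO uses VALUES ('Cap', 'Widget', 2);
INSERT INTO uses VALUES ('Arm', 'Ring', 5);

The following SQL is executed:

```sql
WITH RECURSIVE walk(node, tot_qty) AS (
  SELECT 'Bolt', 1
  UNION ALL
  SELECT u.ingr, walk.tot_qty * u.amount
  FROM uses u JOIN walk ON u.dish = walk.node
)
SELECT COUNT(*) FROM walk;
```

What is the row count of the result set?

11

Base: (Bolt, tot_qty=1).
Iteration 1: components of {Bolt} -> Arm = 1*4 = 4, Bracket = 1*2 = 2, Motor = 1*2 = 2, Seal = 1*2 = 2.
Iteration 2: components of {Arm,Bracket,Motor,Seal} -> Ring = 4*5 = 20.
Iteration 3: components of {Ring} -> Cap = 20*1 = 20, Spring = 20*4 = 80.
Iteration 4: components of {Cap,Spring} -> Base = 80*4 = 320, Washer = 20*4 = 80, Widget = 20*2 = 40.
Iteration 5: no further components; recursion stops.
Total rows emitted: 11.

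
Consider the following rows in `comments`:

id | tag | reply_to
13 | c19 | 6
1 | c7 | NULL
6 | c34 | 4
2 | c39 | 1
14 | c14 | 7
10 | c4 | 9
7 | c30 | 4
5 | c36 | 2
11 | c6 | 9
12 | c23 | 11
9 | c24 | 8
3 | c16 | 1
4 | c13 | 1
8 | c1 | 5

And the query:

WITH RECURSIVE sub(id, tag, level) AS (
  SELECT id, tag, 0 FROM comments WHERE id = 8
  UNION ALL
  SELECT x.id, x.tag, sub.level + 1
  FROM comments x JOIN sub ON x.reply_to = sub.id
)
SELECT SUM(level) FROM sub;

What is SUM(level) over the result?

8

Base: id=8 (c1) at level 0.
Iteration 1: rows with reply_to in {8} -> c24 (id 9, level 1).
Iteration 2: rows with reply_to in {9} -> c4 (id 10, level 2), c6 (id 11, level 2).
Iteration 3: rows with reply_to in {10,11} -> c23 (id 12, level 3).
Iteration 4: no rows with reply_to in {12}; recursion stops.
SUM(level) = 0 + 1 + 2 + 2 + 3 = 8.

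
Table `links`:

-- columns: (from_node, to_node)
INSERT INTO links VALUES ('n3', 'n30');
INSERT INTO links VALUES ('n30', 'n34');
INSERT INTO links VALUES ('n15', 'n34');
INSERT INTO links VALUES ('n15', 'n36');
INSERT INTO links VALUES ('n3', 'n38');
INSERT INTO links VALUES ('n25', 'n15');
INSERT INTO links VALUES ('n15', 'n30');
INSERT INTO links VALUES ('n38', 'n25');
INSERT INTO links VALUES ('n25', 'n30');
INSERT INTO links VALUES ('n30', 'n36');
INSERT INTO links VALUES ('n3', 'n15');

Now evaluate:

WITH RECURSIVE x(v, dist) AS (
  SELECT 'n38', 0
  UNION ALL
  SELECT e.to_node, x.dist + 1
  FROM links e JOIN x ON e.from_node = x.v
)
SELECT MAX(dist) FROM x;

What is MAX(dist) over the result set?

Base: (n38, dist=0).
Iteration 1: edges from {n38} -> (n25, dist=1).
Iteration 2: edges from {n25} -> (n15, dist=2), (n30, dist=2).
Iteration 3: edges from {n15,n30} -> (n30, dist=3), (n34, dist=3) x2, (n36, dist=3) x2. [UNION ALL keeps all 5 new rows, including repeats]
Iteration 4: edges from {n30,n34,n36} -> (n34, dist=4), (n36, dist=4).
Iteration 5: no outgoing edges from {n34,n36}; recursion stops.
dist values: 0, 1, 2, 2, 3, 3, 3, 3, 3, 4, 4; the maximum is 4.

4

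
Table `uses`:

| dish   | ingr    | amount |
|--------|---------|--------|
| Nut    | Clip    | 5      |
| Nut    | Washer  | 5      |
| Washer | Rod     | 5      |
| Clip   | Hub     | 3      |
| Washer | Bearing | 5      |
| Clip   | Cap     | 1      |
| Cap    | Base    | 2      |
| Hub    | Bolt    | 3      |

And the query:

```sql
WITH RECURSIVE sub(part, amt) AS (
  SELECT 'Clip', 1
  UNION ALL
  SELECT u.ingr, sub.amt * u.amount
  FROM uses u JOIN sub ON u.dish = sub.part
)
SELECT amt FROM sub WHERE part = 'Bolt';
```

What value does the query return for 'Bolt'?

Base: (Clip, amt=1).
Iteration 1: components of {Clip} -> Cap = 1*1 = 1, Hub = 1*3 = 3.
Iteration 2: components of {Cap,Hub} -> Base = 1*2 = 2, Bolt = 3*3 = 9.
Iteration 3: no further components; recursion stops.

9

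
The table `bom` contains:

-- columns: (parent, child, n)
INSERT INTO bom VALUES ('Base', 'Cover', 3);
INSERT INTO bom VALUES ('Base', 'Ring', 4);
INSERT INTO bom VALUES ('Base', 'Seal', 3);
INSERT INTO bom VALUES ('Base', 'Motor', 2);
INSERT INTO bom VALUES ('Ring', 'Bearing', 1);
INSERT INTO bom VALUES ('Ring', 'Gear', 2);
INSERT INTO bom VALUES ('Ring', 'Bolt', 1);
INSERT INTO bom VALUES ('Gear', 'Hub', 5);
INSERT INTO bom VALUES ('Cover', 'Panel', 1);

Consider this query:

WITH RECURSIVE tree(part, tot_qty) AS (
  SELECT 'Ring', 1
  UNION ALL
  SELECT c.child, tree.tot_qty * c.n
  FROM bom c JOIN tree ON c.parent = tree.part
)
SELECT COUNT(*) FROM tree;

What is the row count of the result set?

5

Base: (Ring, tot_qty=1).
Iteration 1: components of {Ring} -> Bearing = 1*1 = 1, Bolt = 1*1 = 1, Gear = 1*2 = 2.
Iteration 2: components of {Bearing,Bolt,Gear} -> Hub = 2*5 = 10.
Iteration 3: no further components; recursion stops.
Total rows emitted: 5.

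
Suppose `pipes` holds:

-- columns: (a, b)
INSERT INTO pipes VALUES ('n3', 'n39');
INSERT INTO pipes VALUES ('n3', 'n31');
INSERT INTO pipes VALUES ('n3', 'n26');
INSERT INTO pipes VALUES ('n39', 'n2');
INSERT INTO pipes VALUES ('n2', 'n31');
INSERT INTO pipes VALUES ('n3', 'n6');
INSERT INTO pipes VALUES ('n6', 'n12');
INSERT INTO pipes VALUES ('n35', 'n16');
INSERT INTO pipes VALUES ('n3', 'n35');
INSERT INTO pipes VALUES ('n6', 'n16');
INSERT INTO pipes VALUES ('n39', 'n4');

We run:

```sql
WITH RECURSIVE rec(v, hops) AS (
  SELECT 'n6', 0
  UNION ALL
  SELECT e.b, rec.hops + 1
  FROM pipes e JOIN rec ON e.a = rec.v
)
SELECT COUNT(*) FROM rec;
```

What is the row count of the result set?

3

Base: (n6, hops=0).
Iteration 1: edges from {n6} -> (n12, hops=1), (n16, hops=1).
Iteration 2: no outgoing edges from {n12,n16}; recursion stops.
Total rows emitted: 3.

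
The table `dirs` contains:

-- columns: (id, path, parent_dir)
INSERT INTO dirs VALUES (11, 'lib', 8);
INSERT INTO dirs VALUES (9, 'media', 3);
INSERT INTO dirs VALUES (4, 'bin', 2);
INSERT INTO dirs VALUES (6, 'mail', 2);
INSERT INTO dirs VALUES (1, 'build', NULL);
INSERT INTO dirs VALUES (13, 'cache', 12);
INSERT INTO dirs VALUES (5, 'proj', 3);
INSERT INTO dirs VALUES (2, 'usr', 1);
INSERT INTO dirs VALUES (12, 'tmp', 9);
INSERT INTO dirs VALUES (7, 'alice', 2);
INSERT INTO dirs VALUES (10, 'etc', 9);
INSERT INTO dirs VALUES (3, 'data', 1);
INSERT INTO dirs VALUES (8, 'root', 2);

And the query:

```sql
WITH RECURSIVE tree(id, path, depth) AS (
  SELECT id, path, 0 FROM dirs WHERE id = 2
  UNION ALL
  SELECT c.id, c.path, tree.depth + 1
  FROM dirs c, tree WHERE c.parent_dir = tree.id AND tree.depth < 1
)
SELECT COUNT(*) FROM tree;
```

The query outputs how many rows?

5

Base: id=2 (usr) at depth 0.
Iteration 1: rows with parent_dir in {2} -> bin (id 4, depth 1), mail (id 6, depth 1), alice (id 7, depth 1), root (id 8, depth 1).
Iteration 2: depth < 1 fails for all current rows; recursion stops.
Total rows emitted: 5.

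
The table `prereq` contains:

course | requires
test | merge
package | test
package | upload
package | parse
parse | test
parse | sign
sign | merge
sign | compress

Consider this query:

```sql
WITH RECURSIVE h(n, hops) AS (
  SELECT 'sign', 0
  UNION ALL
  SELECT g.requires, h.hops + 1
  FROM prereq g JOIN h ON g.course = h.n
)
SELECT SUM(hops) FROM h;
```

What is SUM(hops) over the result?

2

Base: (sign, hops=0).
Iteration 1: edges from {sign} -> (compress, hops=1), (merge, hops=1).
Iteration 2: no outgoing edges from {compress,merge}; recursion stops.
SUM(hops) = 0 + 1 + 1 = 2.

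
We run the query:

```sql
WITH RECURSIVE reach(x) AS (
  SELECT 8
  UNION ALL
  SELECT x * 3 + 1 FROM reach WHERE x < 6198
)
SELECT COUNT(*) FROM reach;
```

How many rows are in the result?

8

Base: x=8.
Iteration 1: 8 < 6198 holds -> x = 8 * 3 + 1 = 25.
Iteration 2: 25 < 6198 holds -> x = 25 * 3 + 1 = 76.
Iteration 3: 76 < 6198 holds -> x = 76 * 3 + 1 = 229.
Iteration 4: 229 < 6198 holds -> x = 229 * 3 + 1 = 688.
Iteration 5: 688 < 6198 holds -> x = 688 * 3 + 1 = 2065.
Iteration 6: 2065 < 6198 holds -> x = 2065 * 3 + 1 = 6196.
Iteration 7: 6196 < 6198 holds -> x = 6196 * 3 + 1 = 18589.
Iteration 8: 18589 < 6198 fails; recursion stops.
Total rows emitted: 8.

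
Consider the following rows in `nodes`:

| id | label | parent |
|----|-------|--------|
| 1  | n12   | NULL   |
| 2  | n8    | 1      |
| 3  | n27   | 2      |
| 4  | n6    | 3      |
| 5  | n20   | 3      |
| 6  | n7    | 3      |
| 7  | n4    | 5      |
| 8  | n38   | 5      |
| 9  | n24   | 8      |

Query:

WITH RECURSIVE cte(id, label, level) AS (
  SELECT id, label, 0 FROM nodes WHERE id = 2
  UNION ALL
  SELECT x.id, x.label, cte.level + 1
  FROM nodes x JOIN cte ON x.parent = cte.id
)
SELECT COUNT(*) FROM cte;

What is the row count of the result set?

8

Base: id=2 (n8) at level 0.
Iteration 1: rows with parent in {2} -> n27 (id 3, level 1).
Iteration 2: rows with parent in {3} -> n6 (id 4, level 2), n20 (id 5, level 2), n7 (id 6, level 2).
Iteration 3: rows with parent in {4,5,6} -> n4 (id 7, level 3), n38 (id 8, level 3).
Iteration 4: rows with parent in {7,8} -> n24 (id 9, level 4).
Iteration 5: no rows with parent in {9}; recursion stops.
Total rows emitted: 8.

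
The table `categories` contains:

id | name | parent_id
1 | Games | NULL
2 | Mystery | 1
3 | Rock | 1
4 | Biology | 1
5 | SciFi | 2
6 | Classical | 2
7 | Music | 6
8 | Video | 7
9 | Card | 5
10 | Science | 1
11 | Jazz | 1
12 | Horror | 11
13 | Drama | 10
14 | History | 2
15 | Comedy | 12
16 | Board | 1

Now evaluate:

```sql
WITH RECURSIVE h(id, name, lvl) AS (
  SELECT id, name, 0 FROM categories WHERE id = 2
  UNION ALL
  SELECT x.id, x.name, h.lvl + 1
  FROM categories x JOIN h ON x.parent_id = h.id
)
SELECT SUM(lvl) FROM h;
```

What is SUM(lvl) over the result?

Base: id=2 (Mystery) at lvl 0.
Iteration 1: rows with parent_id in {2} -> SciFi (id 5, lvl 1), Classical (id 6, lvl 1), History (id 14, lvl 1).
Iteration 2: rows with parent_id in {5,6,14} -> Music (id 7, lvl 2), Card (id 9, lvl 2).
Iteration 3: rows with parent_id in {7,9} -> Video (id 8, lvl 3).
Iteration 4: no rows with parent_id in {8}; recursion stops.
SUM(lvl) = 0 + 1 + 1 + 1 + 2 + 2 + 3 = 10.

10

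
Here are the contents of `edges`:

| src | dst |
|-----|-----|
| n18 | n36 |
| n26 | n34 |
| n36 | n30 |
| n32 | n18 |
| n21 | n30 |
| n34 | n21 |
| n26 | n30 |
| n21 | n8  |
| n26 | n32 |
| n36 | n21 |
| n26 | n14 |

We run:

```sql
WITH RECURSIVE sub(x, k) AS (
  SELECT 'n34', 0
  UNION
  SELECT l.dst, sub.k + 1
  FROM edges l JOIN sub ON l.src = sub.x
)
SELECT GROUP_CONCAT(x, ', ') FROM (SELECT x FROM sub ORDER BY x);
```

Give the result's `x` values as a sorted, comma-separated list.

n21, n30, n34, n8

Base: (n34, k=0).
Iteration 1: edges from {n34} -> (n21, k=1).
Iteration 2: edges from {n21} -> (n30, k=2), (n8, k=2).
Iteration 3: no outgoing edges from {n30,n8}; recursion stops.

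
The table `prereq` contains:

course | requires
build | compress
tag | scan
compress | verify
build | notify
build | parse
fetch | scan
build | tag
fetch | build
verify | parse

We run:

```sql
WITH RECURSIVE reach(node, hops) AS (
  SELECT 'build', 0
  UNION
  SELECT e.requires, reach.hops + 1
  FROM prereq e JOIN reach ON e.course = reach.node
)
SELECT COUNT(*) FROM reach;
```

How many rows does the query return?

8

Base: (build, hops=0).
Iteration 1: edges from {build} -> (compress, hops=1), (notify, hops=1), (parse, hops=1), (tag, hops=1).
Iteration 2: edges from {compress,notify,parse,tag} -> (scan, hops=2), (verify, hops=2).
Iteration 3: edges from {scan,verify} -> (parse, hops=3).
Iteration 4: no outgoing edges from {parse}; recursion stops.
Total rows emitted: 8.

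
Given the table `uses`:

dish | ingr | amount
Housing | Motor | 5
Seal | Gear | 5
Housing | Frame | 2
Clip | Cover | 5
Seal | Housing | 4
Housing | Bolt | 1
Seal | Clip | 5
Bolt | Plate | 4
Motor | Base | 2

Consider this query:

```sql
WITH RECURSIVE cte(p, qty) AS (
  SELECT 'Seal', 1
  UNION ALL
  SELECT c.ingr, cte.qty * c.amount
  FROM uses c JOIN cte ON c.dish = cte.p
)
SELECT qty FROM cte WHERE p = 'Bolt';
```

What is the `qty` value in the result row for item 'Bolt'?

4

Base: (Seal, qty=1).
Iteration 1: components of {Seal} -> Clip = 1*5 = 5, Gear = 1*5 = 5, Housing = 1*4 = 4.
Iteration 2: components of {Clip,Gear,Housing} -> Bolt = 4*1 = 4, Cover = 5*5 = 25, Frame = 4*2 = 8, Motor = 4*5 = 20.
Iteration 3: components of {Bolt,Cover,Frame,Motor} -> Base = 20*2 = 40, Plate = 4*4 = 16.
Iteration 4: no further components; recursion stops.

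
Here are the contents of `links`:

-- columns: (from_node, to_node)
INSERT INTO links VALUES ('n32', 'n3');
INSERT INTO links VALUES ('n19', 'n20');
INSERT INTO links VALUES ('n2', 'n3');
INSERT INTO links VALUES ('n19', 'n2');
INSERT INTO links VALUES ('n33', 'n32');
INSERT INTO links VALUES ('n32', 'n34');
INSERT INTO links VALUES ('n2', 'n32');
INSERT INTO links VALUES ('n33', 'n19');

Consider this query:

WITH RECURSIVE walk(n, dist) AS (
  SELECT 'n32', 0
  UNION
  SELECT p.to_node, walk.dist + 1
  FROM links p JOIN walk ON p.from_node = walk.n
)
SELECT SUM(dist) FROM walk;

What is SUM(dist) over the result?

Base: (n32, dist=0).
Iteration 1: edges from {n32} -> (n3, dist=1), (n34, dist=1).
Iteration 2: no outgoing edges from {n3,n34}; recursion stops.
SUM(dist) = 0 + 1 + 1 = 2.

2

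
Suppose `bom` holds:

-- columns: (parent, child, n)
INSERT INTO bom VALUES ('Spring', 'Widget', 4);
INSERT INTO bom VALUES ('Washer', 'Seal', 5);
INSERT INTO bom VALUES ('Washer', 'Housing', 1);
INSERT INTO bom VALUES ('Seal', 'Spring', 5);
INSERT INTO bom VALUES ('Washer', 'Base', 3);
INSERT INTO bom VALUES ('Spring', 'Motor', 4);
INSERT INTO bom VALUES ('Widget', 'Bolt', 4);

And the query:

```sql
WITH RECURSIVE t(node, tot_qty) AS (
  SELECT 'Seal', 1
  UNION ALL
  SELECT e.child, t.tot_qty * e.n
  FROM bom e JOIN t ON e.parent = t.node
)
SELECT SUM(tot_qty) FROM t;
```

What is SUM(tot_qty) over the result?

Base: (Seal, tot_qty=1).
Iteration 1: components of {Seal} -> Spring = 1*5 = 5.
Iteration 2: components of {Spring} -> Motor = 5*4 = 20, Widget = 5*4 = 20.
Iteration 3: components of {Motor,Widget} -> Bolt = 20*4 = 80.
Iteration 4: no further components; recursion stops.
SUM(tot_qty) = 1 + 5 + 20 + 20 + 80 = 126.

126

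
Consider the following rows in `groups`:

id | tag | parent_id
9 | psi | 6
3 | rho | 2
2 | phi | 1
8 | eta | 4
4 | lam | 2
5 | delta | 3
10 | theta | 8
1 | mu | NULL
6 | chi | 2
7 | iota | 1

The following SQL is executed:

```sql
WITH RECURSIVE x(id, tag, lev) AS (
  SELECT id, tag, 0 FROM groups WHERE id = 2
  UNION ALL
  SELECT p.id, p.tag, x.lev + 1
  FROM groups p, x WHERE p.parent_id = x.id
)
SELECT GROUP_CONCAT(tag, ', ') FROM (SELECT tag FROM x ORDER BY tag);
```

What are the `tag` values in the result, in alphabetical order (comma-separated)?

chi, delta, eta, lam, phi, psi, rho, theta

Base: id=2 (phi) at lev 0.
Iteration 1: rows with parent_id in {2} -> rho (id 3, lev 1), lam (id 4, lev 1), chi (id 6, lev 1).
Iteration 2: rows with parent_id in {3,4,6} -> delta (id 5, lev 2), eta (id 8, lev 2), psi (id 9, lev 2).
Iteration 3: rows with parent_id in {5,8,9} -> theta (id 10, lev 3).
Iteration 4: no rows with parent_id in {10}; recursion stops.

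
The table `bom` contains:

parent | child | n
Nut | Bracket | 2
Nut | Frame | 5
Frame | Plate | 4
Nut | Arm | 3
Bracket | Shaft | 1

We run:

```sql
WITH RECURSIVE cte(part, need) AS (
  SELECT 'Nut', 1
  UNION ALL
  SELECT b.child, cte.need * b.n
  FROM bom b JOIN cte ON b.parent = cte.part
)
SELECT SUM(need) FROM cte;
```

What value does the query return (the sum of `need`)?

Base: (Nut, need=1).
Iteration 1: components of {Nut} -> Arm = 1*3 = 3, Bracket = 1*2 = 2, Frame = 1*5 = 5.
Iteration 2: components of {Arm,Bracket,Frame} -> Plate = 5*4 = 20, Shaft = 2*1 = 2.
Iteration 3: no further components; recursion stops.
SUM(need) = 1 + 2 + 5 + 3 + 2 + 20 = 33.

33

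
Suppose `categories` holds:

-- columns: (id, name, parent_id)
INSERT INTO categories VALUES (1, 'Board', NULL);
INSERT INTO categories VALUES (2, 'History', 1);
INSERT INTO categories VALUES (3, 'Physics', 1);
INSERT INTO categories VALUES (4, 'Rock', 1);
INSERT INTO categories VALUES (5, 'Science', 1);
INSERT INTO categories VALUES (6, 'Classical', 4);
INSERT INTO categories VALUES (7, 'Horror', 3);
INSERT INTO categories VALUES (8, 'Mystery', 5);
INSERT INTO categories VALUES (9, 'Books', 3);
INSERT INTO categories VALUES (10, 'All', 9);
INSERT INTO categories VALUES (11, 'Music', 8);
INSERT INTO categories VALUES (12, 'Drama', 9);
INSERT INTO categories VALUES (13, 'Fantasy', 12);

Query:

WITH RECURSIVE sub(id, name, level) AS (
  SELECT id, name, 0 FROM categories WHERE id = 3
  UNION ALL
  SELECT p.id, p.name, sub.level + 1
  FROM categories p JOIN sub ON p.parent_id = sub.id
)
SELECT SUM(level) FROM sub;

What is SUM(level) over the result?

Base: id=3 (Physics) at level 0.
Iteration 1: rows with parent_id in {3} -> Horror (id 7, level 1), Books (id 9, level 1).
Iteration 2: rows with parent_id in {7,9} -> All (id 10, level 2), Drama (id 12, level 2).
Iteration 3: rows with parent_id in {10,12} -> Fantasy (id 13, level 3).
Iteration 4: no rows with parent_id in {13}; recursion stops.
SUM(level) = 0 + 1 + 1 + 2 + 2 + 3 = 9.

9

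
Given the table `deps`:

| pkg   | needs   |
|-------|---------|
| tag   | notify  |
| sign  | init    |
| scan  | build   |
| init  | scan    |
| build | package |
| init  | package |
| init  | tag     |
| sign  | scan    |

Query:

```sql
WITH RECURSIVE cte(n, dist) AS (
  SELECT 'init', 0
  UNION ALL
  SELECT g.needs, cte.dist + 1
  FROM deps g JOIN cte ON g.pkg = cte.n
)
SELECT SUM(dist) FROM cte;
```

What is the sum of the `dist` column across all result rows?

10

Base: (init, dist=0).
Iteration 1: edges from {init} -> (package, dist=1), (scan, dist=1), (tag, dist=1).
Iteration 2: edges from {package,scan,tag} -> (build, dist=2), (notify, dist=2).
Iteration 3: edges from {build,notify} -> (package, dist=3).
Iteration 4: no outgoing edges from {package}; recursion stops.
SUM(dist) = 0 + 1 + 1 + 1 + 2 + 2 + 3 = 10.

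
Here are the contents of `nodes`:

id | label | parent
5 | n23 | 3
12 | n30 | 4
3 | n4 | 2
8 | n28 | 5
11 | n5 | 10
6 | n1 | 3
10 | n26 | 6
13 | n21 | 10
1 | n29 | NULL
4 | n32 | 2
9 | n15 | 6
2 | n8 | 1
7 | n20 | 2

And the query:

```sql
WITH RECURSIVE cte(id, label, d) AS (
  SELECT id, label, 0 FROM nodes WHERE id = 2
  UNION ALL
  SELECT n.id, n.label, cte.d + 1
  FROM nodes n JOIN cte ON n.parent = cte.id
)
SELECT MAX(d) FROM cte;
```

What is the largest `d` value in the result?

Base: id=2 (n8) at d 0.
Iteration 1: rows with parent in {2} -> n4 (id 3, d 1), n32 (id 4, d 1), n20 (id 7, d 1).
Iteration 2: rows with parent in {3,4,7} -> n23 (id 5, d 2), n1 (id 6, d 2), n30 (id 12, d 2).
Iteration 3: rows with parent in {5,6,12} -> n28 (id 8, d 3), n15 (id 9, d 3), n26 (id 10, d 3).
Iteration 4: rows with parent in {8,9,10} -> n5 (id 11, d 4), n21 (id 13, d 4).
Iteration 5: no rows with parent in {11,13}; recursion stops.
d values: 0, 1, 1, 1, 2, 2, 2, 3, 3, 3, 4, 4; the maximum is 4.

4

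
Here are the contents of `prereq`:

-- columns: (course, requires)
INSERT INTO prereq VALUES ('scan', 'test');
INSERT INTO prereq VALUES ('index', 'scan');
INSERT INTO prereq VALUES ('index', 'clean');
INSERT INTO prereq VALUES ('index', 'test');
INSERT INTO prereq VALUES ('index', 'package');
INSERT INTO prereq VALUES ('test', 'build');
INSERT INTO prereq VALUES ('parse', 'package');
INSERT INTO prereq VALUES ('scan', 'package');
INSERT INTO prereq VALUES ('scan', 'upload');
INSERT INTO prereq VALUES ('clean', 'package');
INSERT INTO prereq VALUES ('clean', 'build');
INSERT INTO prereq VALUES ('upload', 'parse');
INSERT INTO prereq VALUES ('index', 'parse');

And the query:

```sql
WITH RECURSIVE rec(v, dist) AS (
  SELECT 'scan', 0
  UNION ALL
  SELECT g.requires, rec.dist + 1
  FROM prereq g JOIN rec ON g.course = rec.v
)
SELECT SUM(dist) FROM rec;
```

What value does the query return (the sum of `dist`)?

Base: (scan, dist=0).
Iteration 1: edges from {scan} -> (package, dist=1), (test, dist=1), (upload, dist=1).
Iteration 2: edges from {package,test,upload} -> (build, dist=2), (parse, dist=2).
Iteration 3: edges from {build,parse} -> (package, dist=3).
Iteration 4: no outgoing edges from {package}; recursion stops.
SUM(dist) = 0 + 1 + 1 + 1 + 2 + 2 + 3 = 10.

10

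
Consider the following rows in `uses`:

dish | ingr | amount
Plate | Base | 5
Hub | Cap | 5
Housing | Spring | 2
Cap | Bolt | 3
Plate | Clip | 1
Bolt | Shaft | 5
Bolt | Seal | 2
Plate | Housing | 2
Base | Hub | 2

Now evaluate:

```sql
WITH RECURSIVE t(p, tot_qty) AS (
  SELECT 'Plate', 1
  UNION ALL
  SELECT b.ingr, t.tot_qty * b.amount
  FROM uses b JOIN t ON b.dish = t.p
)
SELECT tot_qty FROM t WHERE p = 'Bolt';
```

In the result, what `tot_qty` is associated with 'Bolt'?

150

Base: (Plate, tot_qty=1).
Iteration 1: components of {Plate} -> Base = 1*5 = 5, Clip = 1*1 = 1, Housing = 1*2 = 2.
Iteration 2: components of {Base,Clip,Housing} -> Hub = 5*2 = 10, Spring = 2*2 = 4.
Iteration 3: components of {Hub,Spring} -> Cap = 10*5 = 50.
Iteration 4: components of {Cap} -> Bolt = 50*3 = 150.
Iteration 5: components of {Bolt} -> Seal = 150*2 = 300, Shaft = 150*5 = 750.
Iteration 6: no further components; recursion stops.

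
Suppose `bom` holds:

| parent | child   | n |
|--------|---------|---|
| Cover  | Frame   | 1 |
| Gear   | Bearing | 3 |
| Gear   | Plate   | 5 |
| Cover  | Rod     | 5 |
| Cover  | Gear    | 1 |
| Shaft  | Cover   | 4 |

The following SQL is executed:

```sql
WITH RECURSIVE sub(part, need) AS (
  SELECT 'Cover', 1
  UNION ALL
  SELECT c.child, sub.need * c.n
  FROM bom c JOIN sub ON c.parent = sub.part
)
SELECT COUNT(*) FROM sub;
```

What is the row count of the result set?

6

Base: (Cover, need=1).
Iteration 1: components of {Cover} -> Frame = 1*1 = 1, Gear = 1*1 = 1, Rod = 1*5 = 5.
Iteration 2: components of {Frame,Gear,Rod} -> Bearing = 1*3 = 3, Plate = 1*5 = 5.
Iteration 3: no further components; recursion stops.
Total rows emitted: 6.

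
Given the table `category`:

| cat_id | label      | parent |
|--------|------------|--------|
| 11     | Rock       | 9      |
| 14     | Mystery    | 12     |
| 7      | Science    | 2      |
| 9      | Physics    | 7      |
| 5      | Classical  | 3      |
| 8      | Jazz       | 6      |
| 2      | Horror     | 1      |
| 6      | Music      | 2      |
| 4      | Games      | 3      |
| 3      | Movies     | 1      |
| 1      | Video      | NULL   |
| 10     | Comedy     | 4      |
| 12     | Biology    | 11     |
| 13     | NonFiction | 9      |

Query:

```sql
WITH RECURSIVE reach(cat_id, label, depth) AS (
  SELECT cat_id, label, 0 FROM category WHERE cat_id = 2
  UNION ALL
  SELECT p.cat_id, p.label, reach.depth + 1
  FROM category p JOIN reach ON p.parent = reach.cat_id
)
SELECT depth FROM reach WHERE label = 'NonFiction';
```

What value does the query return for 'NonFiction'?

Base: cat_id=2 (Horror) at depth 0.
Iteration 1: rows with parent in {2} -> Music (id 6, depth 1), Science (id 7, depth 1).
Iteration 2: rows with parent in {6,7} -> Jazz (id 8, depth 2), Physics (id 9, depth 2).
Iteration 3: rows with parent in {8,9} -> Rock (id 11, depth 3), NonFiction (id 13, depth 3).
Iteration 4: rows with parent in {11,13} -> Biology (id 12, depth 4).
Iteration 5: rows with parent in {12} -> Mystery (id 14, depth 5).
Iteration 6: no rows with parent in {14}; recursion stops.

3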